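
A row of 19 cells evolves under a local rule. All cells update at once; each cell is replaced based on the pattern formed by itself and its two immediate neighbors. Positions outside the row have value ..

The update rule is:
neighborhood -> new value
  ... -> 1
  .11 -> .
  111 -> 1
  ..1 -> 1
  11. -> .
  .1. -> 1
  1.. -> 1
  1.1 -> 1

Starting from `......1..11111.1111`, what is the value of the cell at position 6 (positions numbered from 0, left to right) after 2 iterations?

1

111111111.111.1.11.
.1111111.1.1.111..1
position 6 holds 1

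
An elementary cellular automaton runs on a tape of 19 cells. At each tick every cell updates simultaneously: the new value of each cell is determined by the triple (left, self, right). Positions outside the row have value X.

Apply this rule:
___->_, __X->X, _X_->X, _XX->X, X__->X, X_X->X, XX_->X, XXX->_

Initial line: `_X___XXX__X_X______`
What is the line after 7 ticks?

tick 1: XXX_XX_XXXXXXX____X
tick 2: __XXXXXX_____XX__XX
tick 3: XXX____XX___XXXXXX_
tick 4: __XX__XXXX_XX____XX
tick 5: XXXXXXX__XXXXX__XX_
tick 6: ______XXXX___XXXXXX
tick 7: X____XX__XX_XX_____

X____XX__XX_XX_____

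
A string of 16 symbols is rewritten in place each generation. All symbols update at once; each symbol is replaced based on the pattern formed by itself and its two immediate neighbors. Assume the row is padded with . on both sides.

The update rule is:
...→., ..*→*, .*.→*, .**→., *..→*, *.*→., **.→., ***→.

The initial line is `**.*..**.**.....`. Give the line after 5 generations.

**......*......*

generation 1: ...***.....*....
generation 2: ..*...*...***...
generation 3: .***.***.*...*..
generation 4: *........**.***.
generation 5: **......*......*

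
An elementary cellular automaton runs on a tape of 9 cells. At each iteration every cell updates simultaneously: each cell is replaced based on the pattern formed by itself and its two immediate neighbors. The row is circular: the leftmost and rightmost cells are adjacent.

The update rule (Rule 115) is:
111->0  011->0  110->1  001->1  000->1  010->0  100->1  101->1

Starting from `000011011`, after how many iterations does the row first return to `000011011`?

18

111101101
000110110
111011011
001101100
110110111
011011000
101101111
110110000
011011111
101100001
110111110
011000011
101111101
110000110
011111011
100001101
111110110
000011011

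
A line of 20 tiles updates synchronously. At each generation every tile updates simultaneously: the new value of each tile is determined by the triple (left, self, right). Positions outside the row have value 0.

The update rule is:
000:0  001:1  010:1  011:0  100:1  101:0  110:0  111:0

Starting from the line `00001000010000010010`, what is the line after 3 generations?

01110100101101100000

00011100111000111111
00100011000101000000
01110100101101100000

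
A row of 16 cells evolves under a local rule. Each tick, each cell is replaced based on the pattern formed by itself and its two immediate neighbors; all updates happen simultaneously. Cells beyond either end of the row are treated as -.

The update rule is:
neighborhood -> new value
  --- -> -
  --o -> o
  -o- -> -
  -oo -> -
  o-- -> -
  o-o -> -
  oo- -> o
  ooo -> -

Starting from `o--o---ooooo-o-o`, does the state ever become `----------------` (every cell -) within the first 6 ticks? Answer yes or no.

--o---o----o----
-o---o----o-----
o---o----o------
---o----o-------
--o----o--------
-o----o---------
tick 6 is -o----o---------, still not uniform -

no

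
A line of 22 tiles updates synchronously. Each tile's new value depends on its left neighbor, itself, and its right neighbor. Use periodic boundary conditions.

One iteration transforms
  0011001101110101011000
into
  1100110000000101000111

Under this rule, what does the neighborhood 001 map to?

1

At position 1 the neighborhood is 001; the next row has 1 there.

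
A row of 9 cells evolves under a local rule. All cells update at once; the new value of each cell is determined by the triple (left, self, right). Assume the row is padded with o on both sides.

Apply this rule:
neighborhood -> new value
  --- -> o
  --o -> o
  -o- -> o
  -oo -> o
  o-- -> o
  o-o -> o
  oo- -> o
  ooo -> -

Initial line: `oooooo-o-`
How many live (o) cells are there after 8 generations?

-----oooo
oooooo---
-----oooo  (repeats generation 1; period 2)
generation 8: oooooo---
count of o: 6

6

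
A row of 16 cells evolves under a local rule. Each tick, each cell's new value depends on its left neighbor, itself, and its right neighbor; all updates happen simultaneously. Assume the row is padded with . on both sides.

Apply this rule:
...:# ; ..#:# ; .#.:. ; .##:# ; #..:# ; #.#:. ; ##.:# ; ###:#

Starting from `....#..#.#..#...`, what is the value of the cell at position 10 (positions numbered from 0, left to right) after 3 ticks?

####.##...##.###
####.#######.###
####.#######.###
position 10 holds #

#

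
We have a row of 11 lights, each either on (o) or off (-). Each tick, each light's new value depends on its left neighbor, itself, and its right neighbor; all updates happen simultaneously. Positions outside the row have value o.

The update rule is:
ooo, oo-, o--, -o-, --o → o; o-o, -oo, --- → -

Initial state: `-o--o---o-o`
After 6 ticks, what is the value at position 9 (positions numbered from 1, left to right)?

o

tick 1: -ooooo-oo--
tick 2: --oooo--ooo
tick 3: oo-ooooo-oo
tick 4: oo--oooo--o
tick 5: oooo-ooooo-
tick 6: oooo--oooo-
position 9 holds o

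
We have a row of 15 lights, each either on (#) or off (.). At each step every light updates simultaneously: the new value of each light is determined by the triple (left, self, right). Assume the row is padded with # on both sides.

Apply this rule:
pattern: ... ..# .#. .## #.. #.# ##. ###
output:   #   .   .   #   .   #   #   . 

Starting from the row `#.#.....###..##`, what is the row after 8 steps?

###..##...#...#

##..###.#.#..#.
.#..#.##.#....#
#....####..##.#
#.##.#..#..####
#####......#...
....#.####...#.
.##..##..#.#..#
###..##...#...#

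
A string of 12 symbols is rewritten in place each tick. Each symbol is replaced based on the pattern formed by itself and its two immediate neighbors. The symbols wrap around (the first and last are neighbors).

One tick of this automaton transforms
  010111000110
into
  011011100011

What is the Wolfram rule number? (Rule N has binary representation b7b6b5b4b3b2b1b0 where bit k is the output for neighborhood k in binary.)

244

position 4: 111 → 1  (bit 7 = 1)
position 5: 110 → 1  (bit 6 = 1)
position 2: 101 → 1  (bit 5 = 1)
position 6: 100 → 1  (bit 4 = 1)
position 3: 011 → 0  (bit 3 = 0)
position 1: 010 → 1  (bit 2 = 1)
position 0: 001 → 0  (bit 1 = 0)
position 7: 000 → 0  (bit 0 = 0)
bits b7..b0 = 11110100 = 244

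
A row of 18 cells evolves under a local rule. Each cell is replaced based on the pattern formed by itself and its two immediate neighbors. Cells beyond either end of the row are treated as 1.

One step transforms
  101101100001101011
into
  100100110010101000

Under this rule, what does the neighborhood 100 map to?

At position 7 the neighborhood is 100; the next row has 1 there.

1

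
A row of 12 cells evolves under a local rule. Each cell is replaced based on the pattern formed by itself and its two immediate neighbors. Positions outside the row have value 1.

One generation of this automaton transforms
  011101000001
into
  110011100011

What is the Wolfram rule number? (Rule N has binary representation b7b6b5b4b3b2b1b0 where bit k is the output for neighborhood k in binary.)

position 2: 111 → 0  (bit 7 = 0)
position 3: 110 → 0  (bit 6 = 0)
position 0: 101 → 1  (bit 5 = 1)
position 6: 100 → 1  (bit 4 = 1)
position 1: 011 → 1  (bit 3 = 1)
position 5: 010 → 1  (bit 2 = 1)
position 10: 001 → 1  (bit 1 = 1)
position 7: 000 → 0  (bit 0 = 0)
bits b7..b0 = 00111110 = 62

62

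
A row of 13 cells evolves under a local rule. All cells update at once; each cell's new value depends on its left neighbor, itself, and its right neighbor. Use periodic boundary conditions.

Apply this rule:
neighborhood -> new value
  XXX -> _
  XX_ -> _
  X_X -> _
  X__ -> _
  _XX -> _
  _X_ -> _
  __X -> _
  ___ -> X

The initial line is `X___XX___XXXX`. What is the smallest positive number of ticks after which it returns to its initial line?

__X____X_____
X___XX___XXXX

2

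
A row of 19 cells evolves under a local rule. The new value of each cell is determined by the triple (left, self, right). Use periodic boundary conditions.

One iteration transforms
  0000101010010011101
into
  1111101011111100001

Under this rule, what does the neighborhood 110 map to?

At position 16 the neighborhood is 110; the next row has 0 there.

0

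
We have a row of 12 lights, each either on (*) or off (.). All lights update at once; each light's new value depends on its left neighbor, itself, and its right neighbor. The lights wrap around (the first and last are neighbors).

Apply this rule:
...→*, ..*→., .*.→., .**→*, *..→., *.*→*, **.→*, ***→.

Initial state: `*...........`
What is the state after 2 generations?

..*********.
*.*.......*.

*.*.......*.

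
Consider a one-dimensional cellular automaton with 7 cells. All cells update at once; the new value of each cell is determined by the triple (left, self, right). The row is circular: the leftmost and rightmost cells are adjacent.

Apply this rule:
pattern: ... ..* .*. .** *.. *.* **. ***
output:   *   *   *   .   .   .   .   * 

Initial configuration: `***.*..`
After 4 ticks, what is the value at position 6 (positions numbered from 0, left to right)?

*

.*..*.*
.*.**.*
.*....*
.*.****
position 6 holds *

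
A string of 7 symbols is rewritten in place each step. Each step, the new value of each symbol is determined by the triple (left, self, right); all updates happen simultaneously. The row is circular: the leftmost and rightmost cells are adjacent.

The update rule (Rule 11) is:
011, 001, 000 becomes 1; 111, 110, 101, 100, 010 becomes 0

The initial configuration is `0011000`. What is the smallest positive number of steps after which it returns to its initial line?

step 1: 1110011
step 2: 0000110
step 3: 1111100
step 4: 1000001
step 5: 0011111
step 6: 0110000
step 7: 1100111
step 8: 0001100
step 9: 1111001
step 10: 0000011
step 11: 0111110
step 12: 1100000
step 13: 1001111
step 14: 0011000

14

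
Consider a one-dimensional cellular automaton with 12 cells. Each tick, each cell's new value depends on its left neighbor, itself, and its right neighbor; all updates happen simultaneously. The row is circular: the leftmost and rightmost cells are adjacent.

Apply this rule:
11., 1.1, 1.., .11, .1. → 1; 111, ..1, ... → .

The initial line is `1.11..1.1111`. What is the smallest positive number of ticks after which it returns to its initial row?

11111.111...
1...111.11..
11..1.11111.
111.111...11
..111.11..1.
..1.11111.11
1.111...1111
111.11..1...
1.11111.11..
111...11111.
1.11..1...11
11111.11..1.
1...11111.11
11..1...111.
111.11..1.11
..11111.111.
..1...111.11
1.11..1.1111

18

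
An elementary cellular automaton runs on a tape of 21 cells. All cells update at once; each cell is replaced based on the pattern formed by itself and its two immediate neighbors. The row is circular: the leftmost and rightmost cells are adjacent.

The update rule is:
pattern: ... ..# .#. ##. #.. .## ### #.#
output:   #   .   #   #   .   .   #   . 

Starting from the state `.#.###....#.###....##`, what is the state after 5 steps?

step 1: .#..##.##.#..##.##..#
step 2: .#...#..#.#...#..#..#
step 3: .#.#.#..#.#.#.#..#..#
step 4: .#.#.#..#.#.#.#..#..#  (fixed point — unchanged through step 5)

.#.#.#..#.#.#.#..#..#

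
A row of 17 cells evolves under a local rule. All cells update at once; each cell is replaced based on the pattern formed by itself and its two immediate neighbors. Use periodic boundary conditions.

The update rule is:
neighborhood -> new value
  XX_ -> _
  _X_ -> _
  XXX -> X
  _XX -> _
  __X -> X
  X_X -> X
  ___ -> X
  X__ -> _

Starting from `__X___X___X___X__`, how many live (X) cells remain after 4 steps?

5

XX__XX__XX__XX__X
X__X___X___X___X_
__X__XX__XX__XX_X
_X__X___X___X__X_
count of X: 5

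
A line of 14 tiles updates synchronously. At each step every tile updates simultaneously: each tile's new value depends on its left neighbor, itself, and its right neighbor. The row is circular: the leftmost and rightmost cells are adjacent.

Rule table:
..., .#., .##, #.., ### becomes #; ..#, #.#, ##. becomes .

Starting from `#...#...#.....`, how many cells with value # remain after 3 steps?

step 1: ###.###.#####.
step 2: ##..##..####..
step 3: #.#.#.#.###.#.
count of #: 8

8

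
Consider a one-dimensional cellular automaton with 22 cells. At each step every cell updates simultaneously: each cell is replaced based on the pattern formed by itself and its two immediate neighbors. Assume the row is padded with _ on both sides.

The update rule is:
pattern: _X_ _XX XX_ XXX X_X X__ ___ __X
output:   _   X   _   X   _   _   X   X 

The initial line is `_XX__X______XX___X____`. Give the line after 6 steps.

__XXXXXX__XX__XXX__X__

step 1: XX__X__XXXXXX__XX__XXX
step 2: X__X__XXXXXX__XX__XXX_
step 3: __X__XXXXXX__XX__XXX__
step 4: XX__XXXXXX__XX__XXX__X
step 5: X__XXXXXX__XX__XXX__X_
step 6: __XXXXXX__XX__XXX__X__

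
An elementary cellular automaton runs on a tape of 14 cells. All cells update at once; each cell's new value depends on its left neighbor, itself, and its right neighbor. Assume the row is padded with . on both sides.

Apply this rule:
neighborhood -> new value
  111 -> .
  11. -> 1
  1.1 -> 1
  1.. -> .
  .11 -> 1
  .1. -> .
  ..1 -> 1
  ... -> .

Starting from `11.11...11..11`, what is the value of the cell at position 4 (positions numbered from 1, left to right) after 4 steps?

.

step 1: 11111..111.111
step 2: 1...1.11.111.1
step 3: ...1.11111.11.
step 4: ..1.11...1111.
position 4 holds .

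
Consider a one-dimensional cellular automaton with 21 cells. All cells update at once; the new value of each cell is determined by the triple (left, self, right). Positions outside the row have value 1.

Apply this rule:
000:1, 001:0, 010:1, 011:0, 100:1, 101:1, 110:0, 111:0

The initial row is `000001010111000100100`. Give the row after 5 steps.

111101111000110110110
000010000110001001001
111011110001101101100
000100001100010010010
110111100011011011011

110111100011011011011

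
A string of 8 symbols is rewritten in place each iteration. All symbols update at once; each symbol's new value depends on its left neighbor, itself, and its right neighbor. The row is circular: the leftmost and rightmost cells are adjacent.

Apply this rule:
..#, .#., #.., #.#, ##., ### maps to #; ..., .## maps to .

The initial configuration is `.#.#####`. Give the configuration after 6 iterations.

###.####
####.###
#####.##
######.#
#######.
.#######

.#######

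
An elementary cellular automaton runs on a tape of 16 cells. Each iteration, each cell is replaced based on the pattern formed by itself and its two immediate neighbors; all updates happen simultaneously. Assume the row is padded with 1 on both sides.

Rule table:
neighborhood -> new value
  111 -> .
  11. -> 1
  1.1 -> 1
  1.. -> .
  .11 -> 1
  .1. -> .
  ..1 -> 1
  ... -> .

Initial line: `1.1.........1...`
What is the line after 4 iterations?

1.......1...1111

11.........1...1
.1........1...11
1........1...11.
1.......1...1111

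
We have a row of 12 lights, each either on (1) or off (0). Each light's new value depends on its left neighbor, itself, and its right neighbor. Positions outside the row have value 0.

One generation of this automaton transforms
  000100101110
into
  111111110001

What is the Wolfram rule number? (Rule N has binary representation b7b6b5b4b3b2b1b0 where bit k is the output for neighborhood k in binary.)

55

position 9: 111 → 0  (bit 7 = 0)
position 10: 110 → 0  (bit 6 = 0)
position 7: 101 → 1  (bit 5 = 1)
position 4: 100 → 1  (bit 4 = 1)
position 8: 011 → 0  (bit 3 = 0)
position 3: 010 → 1  (bit 2 = 1)
position 2: 001 → 1  (bit 1 = 1)
position 0: 000 → 1  (bit 0 = 1)
bits b7..b0 = 00110111 = 55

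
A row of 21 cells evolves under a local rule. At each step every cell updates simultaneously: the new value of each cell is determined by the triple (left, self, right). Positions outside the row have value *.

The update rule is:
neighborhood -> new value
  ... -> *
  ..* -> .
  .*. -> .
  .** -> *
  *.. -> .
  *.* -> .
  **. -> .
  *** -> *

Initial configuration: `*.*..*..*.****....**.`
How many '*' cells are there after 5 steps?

12

step 1: ..........***..**.*..
step 2: .********.**...*.....
step 3: .*******..*..*...***.
step 4: .******........*.**..
step 5: .*****..******...*...
count of *: 12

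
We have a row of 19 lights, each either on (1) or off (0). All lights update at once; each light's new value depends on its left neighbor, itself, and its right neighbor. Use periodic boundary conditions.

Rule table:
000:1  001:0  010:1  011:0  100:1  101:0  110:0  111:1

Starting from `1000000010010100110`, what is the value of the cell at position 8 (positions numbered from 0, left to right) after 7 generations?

1111111011010110000
0111110000010001110
0011101111011100101
1001000110001010101
0101110001101010100
0100101100001010111
0110100011101010010
position 8 holds 1

1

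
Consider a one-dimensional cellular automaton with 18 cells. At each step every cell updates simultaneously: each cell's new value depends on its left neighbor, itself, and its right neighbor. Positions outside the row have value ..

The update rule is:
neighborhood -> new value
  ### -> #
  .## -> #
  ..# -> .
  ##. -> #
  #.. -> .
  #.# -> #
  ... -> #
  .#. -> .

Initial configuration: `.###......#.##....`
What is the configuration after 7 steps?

.########..#######

.###.####..###.###
.########..#######
.########..#######  (fixed point — unchanged through step 7)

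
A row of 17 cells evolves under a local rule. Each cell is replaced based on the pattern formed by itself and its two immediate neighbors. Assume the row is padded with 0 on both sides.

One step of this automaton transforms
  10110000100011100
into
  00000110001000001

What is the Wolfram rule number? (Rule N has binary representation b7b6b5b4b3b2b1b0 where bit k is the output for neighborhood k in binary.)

position 13: 111 → 0  (bit 7 = 0)
position 3: 110 → 0  (bit 6 = 0)
position 1: 101 → 0  (bit 5 = 0)
position 4: 100 → 0  (bit 4 = 0)
position 2: 011 → 0  (bit 3 = 0)
position 0: 010 → 0  (bit 2 = 0)
position 7: 001 → 0  (bit 1 = 0)
position 5: 000 → 1  (bit 0 = 1)
bits b7..b0 = 00000001 = 1

1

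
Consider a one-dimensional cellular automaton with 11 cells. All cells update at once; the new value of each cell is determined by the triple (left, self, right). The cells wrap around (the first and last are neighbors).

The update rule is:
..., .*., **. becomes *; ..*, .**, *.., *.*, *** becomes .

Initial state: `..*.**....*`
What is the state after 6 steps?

..*..*..*.*

step 1: ..*..*.**.*
step 2: ..*..*..*.*
step 3: ..*..*..*.*  (fixed point — unchanged through step 6)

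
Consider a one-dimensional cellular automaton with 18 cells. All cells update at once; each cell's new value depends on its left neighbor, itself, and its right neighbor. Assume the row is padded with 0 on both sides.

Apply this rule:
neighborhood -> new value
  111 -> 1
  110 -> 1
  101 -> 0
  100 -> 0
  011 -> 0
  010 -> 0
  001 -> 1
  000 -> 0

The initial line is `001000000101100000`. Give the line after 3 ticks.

010000001000100000
100000010001000000
000000100010000000

000000100010000000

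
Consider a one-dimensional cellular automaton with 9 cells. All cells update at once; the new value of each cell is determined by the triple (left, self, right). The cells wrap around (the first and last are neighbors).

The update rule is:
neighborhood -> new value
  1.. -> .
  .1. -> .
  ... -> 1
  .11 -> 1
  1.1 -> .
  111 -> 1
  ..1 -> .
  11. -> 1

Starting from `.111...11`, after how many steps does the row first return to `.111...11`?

.111.1.11
.111...11

2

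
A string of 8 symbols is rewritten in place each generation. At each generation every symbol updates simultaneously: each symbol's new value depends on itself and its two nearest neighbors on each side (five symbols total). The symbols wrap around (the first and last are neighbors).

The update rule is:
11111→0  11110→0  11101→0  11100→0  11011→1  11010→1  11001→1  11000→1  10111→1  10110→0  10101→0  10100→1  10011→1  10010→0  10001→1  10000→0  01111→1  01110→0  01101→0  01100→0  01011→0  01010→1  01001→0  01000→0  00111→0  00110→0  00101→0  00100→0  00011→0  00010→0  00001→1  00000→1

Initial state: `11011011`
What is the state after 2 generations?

10001000

00100111
10001000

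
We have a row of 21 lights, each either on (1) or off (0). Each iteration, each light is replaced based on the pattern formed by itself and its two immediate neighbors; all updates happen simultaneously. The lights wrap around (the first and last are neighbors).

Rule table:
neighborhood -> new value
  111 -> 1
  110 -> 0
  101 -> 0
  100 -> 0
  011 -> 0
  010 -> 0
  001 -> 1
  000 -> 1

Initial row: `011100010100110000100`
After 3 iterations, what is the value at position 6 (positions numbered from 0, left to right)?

101001100001000111001
000010001110011010010
111100110100100000100
position 6 holds 1

1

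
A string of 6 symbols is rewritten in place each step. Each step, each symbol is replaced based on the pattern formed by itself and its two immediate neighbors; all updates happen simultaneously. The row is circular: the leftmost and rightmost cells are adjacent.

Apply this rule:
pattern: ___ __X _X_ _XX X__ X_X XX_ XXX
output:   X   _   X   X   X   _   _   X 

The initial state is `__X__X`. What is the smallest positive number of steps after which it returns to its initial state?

X_XX_X
__X__X

2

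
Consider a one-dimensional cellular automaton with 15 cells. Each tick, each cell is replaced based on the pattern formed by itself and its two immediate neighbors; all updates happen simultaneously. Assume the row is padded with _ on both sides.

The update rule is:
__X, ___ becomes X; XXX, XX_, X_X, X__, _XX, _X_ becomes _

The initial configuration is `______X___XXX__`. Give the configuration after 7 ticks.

XXXXXXXXX__XX__

XXXXXX__XX____X
_______X___XXX_
XXXXXXX__XX____
________X___XXX
XXXXXXXX__XX___
_________X___XX
XXXXXXXXX__XX__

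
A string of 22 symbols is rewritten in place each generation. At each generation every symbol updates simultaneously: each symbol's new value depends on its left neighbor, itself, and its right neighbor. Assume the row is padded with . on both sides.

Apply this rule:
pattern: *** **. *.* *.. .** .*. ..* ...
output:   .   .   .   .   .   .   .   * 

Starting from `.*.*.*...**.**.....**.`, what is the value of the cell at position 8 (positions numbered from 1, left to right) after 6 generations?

.

.......*.......***....
******...*****.....***
.......*.......***....  (repeats generation 1; period 2)
generation 6: ******...*****.....***
position 8 holds .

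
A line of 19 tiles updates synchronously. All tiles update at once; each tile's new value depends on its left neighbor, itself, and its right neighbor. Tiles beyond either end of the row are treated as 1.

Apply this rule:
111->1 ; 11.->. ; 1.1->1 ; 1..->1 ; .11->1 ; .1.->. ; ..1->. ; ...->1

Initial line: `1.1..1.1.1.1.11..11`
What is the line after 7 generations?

.1.1..1.1.1.11.1.11
1.1.1..1.1.11.1.111
.1.1.1..1.11.1.1111
1.1.1.1..11.1.11111
.1.1.1.1.1.1.111111
1.1.1.1.1.1.1111111
.1.1.1.1.1.11111111

.1.1.1.1.1.11111111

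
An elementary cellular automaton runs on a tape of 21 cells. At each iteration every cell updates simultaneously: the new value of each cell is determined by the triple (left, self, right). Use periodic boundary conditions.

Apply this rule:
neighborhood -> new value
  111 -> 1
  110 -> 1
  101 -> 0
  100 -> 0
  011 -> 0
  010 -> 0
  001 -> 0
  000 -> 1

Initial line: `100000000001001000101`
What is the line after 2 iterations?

000111111101111000110

101111111100000010000
000111111101111000110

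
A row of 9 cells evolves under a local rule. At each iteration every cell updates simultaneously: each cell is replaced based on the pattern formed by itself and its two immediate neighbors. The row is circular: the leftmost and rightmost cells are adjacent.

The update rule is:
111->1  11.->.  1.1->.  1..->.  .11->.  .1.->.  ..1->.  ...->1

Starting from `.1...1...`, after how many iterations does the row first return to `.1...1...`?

...1...11
.1...1...

2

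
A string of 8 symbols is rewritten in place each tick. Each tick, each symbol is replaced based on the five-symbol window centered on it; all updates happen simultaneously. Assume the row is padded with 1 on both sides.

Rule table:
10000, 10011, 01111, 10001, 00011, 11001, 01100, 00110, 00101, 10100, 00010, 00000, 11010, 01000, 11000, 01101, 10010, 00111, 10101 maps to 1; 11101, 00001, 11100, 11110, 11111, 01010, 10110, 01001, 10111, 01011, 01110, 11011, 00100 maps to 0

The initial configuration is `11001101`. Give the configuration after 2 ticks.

tick 1: 00111100
tick 2: 11110011

11110011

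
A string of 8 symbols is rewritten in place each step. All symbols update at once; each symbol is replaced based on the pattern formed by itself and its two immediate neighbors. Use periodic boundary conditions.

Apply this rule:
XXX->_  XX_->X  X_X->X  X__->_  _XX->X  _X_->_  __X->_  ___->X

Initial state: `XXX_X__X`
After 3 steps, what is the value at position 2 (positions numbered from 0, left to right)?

X

step 1: __XX___X
step 2: __XX_X__
step 3: X_XXX__X
position 2 holds X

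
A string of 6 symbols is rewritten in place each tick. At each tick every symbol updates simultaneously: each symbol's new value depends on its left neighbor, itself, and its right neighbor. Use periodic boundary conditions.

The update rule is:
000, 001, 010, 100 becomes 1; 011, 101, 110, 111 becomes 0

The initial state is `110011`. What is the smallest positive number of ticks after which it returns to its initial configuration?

tick 1: 001100
tick 2: 110011

2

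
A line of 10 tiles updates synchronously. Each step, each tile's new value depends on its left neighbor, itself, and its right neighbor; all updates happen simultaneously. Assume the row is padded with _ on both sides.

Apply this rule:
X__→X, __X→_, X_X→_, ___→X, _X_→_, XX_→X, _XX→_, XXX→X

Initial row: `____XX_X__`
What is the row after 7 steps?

X__X__XXXX

XXX__X__XX
_XXX__X__X
__XXX__X__
X__XXX__XX
_X__XXX__X
__X__XXX__
X__X__XXXX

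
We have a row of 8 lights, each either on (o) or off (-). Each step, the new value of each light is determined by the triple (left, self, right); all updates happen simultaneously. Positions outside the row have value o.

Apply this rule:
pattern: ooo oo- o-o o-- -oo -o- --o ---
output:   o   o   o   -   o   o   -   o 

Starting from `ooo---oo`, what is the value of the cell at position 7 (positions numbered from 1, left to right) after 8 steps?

o

ooo-o-oo
oooooooo
oooooooo  (fixed point — unchanged through step 8)
position 7 holds o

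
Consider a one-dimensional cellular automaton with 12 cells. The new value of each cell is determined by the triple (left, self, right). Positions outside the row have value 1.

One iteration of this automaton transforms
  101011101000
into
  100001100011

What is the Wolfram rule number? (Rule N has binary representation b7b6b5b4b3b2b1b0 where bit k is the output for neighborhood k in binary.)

position 5: 111 → 1  (bit 7 = 1)
position 0: 110 → 1  (bit 6 = 1)
position 1: 101 → 0  (bit 5 = 0)
position 9: 100 → 0  (bit 4 = 0)
position 4: 011 → 0  (bit 3 = 0)
position 2: 010 → 0  (bit 2 = 0)
position 11: 001 → 1  (bit 1 = 1)
position 10: 000 → 1  (bit 0 = 1)
bits b7..b0 = 11000011 = 195

195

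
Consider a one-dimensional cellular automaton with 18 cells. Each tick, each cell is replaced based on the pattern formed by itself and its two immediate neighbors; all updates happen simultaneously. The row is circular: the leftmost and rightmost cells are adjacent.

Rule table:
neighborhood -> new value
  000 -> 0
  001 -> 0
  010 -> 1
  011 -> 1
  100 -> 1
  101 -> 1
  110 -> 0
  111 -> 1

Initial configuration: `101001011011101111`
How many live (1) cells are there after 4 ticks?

14

tick 1: 011101110111011111
tick 2: 111011101110111110
tick 3: 110111011101111101
tick 4: 101110111011111011
count of 1: 14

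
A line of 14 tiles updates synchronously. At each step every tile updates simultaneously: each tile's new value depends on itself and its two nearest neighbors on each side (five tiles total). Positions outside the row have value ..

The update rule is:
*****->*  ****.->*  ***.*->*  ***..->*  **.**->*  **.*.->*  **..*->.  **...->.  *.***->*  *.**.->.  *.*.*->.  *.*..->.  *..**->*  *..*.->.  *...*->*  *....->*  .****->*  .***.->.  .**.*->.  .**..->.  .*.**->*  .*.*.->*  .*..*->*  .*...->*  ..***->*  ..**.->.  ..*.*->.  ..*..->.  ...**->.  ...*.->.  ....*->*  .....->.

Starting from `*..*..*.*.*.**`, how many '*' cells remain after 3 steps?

5

.*..*..*.*.*..
..*..*..*.*.**
*..*..*..*.*..
count of *: 5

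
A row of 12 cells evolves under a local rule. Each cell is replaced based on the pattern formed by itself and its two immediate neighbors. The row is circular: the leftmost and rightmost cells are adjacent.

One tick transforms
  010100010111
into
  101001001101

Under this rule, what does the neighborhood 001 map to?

At position 6 the neighborhood is 001; the next row has 0 there.

0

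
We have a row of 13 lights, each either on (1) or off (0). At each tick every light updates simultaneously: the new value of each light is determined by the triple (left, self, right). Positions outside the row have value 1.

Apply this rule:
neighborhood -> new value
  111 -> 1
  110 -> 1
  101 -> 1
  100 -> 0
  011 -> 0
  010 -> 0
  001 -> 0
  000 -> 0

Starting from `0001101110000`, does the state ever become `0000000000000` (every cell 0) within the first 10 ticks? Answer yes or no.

0000110110000
0000011010000
0000001100000
0000000100000
0000000000000
all cells are 0 at tick 5

yes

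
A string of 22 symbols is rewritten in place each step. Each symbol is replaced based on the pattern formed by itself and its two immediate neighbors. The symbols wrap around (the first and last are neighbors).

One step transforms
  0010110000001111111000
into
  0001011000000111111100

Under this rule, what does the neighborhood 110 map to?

1

At position 5 the neighborhood is 110; the next row has 1 there.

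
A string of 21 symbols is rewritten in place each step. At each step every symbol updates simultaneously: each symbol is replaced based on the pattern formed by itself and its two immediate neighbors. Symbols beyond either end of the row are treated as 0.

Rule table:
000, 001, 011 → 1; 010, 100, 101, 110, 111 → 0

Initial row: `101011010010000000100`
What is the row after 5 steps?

111000011000110011110

000010000100111111001
111100111001100000010
100001100011001111100
001111001110011000001
111000011000110011110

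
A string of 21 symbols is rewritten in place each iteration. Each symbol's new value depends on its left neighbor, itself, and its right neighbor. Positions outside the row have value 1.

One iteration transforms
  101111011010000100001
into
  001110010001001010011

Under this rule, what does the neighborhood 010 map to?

0

At position 10 the neighborhood is 010; the next row has 0 there.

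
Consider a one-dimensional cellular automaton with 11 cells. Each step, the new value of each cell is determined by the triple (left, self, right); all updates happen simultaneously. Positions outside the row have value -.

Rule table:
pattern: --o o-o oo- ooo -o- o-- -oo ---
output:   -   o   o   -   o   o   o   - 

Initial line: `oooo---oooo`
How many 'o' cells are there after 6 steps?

o--oo--o--o
oo-ooo-oo-o
oooo-oooooo
o--ooo----o
oo-o-oo---o
oooooooo--o
count of o: 9

9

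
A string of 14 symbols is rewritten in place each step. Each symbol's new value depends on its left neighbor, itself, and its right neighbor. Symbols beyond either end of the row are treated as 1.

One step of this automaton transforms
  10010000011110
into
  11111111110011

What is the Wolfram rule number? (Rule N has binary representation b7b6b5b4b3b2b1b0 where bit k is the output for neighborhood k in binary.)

position 10: 111 → 0  (bit 7 = 0)
position 0: 110 → 1  (bit 6 = 1)
position 13: 101 → 1  (bit 5 = 1)
position 1: 100 → 1  (bit 4 = 1)
position 9: 011 → 1  (bit 3 = 1)
position 3: 010 → 1  (bit 2 = 1)
position 2: 001 → 1  (bit 1 = 1)
position 5: 000 → 1  (bit 0 = 1)
bits b7..b0 = 01111111 = 127

127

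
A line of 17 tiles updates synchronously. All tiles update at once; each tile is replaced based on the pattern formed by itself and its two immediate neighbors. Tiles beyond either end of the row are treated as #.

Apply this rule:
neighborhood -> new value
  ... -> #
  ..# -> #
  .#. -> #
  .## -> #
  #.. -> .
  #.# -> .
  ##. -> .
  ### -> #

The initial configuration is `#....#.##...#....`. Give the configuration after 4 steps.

..####.#..###.###
.####..#.###..###
.###..##.##..####
.##..##..#..#####

.##..##..#..#####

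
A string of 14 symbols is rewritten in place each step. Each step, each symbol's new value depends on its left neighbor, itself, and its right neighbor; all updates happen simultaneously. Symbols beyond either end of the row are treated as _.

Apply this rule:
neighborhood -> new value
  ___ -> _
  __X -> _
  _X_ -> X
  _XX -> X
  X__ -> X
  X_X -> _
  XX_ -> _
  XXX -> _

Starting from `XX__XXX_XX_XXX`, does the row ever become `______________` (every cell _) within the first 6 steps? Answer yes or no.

X_X_X___X__X__
X_X_XX__XX_XX_
X_X_X_X_X__X_X
X_X_X_X_XX_X_X
X_X_X_X_X__X_X  (repeats step 3; period 2)
step 6: X_X_X_X_XX_X_X
step 6 is X_X_X_X_XX_X_X, still not uniform _

no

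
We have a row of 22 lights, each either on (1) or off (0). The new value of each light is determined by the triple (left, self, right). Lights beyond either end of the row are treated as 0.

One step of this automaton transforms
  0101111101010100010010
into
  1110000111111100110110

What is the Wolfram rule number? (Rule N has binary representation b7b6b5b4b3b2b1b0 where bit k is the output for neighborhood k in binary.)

position 4: 111 → 0  (bit 7 = 0)
position 7: 110 → 1  (bit 6 = 1)
position 2: 101 → 1  (bit 5 = 1)
position 14: 100 → 0  (bit 4 = 0)
position 3: 011 → 0  (bit 3 = 0)
position 1: 010 → 1  (bit 2 = 1)
position 0: 001 → 1  (bit 1 = 1)
position 15: 000 → 0  (bit 0 = 0)
bits b7..b0 = 01100110 = 102

102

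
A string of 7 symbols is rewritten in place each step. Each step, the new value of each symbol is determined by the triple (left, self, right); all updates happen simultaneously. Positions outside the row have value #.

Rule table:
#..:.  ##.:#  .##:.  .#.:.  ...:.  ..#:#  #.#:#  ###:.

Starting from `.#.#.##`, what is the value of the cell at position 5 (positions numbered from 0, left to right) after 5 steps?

#.#.#..
##.#..#
.##..#.
#.#.#.#
##.#.#.
position 5 holds #

#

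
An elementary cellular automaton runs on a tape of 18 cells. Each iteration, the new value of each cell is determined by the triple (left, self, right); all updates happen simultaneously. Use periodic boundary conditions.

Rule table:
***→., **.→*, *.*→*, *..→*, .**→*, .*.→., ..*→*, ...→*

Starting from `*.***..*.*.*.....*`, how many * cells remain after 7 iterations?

16

iteration 1: ***.***.*.*.******
iteration 2: ..***.**.*.**.....
iteration 3: ***.*****.********
iteration 4: ..***...***.......
iteration 5: ***.*****.********  (repeats iteration 3; period 2)
iteration 7: ***.*****.********
count of *: 16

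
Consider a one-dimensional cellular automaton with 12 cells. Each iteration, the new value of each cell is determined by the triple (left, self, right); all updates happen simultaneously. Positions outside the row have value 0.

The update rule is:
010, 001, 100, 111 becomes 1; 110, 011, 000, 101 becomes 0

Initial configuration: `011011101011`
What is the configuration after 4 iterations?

010000110011

iteration 1: 100001001000
iteration 2: 110011111100
iteration 3: 001101111010
iteration 4: 010000110011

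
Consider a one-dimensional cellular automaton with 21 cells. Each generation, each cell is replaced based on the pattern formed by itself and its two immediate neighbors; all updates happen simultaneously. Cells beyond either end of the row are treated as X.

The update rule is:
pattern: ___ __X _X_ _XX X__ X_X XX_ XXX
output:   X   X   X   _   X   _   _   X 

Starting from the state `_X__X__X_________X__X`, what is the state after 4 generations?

X___XXXXXXXXXXXXX___X

_XXXXXXXXXXXXXXXXXXX_
__XXXXXXXXXXXXXXXXX__
XX_XXXXXXXXXXXXXXX_XX
X___XXXXXXXXXXXXX___X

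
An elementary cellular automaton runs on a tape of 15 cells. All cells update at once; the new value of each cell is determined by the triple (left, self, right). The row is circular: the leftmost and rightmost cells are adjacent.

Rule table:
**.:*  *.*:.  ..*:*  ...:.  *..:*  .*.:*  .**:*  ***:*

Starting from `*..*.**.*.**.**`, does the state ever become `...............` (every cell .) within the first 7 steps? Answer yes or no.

****.**.*.**.**
****.**.*.**.**  (fixed point — unchanged through step 7)
step 7 is ****.**.*.**.**, still not uniform .

no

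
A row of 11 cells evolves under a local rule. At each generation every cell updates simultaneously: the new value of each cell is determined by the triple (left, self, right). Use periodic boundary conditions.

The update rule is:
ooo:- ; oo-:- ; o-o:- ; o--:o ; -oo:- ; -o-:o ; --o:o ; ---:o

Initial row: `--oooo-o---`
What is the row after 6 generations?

oo-----oooo
--ooooo----
oo-----oooo  (repeats generation 1; period 2)
generation 6: --ooooo----

--ooooo----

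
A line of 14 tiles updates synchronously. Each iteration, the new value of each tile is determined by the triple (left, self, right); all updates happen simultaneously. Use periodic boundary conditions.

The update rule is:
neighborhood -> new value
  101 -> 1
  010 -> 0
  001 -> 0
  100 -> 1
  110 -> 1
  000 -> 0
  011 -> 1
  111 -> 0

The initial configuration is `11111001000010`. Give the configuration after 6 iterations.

10001100100001
11001110010001
01101011001001
11110111100100
10011100110010
01010110111001

01010110111001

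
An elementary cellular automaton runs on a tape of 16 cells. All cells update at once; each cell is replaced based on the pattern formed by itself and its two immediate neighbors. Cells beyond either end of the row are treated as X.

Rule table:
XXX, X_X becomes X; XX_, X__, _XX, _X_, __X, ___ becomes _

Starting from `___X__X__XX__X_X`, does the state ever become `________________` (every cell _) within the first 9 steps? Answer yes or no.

yes

______________X_
_______________X
________________
all cells are _ at step 3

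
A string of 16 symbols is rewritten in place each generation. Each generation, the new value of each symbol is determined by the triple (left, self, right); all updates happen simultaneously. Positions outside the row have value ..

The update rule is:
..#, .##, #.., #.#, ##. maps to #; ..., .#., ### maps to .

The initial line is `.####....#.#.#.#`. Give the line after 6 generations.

##..##..#.#.#.#.
########.#.#.#.#
#......##.#.#.#.
.#....####.#.#.#
#.#..##..##.#.#.
.#.#########.#.#

.#.#########.#.#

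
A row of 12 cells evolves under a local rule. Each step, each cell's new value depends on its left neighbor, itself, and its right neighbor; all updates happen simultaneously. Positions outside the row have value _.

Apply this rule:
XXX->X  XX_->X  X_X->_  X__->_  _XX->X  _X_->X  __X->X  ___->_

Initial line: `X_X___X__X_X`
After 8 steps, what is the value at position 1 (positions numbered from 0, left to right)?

_

X_X__XX_XX_X
X_X_XXX_XX_X
X_X_XXX_XX_X  (fixed point — unchanged through step 8)
position 1 holds _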